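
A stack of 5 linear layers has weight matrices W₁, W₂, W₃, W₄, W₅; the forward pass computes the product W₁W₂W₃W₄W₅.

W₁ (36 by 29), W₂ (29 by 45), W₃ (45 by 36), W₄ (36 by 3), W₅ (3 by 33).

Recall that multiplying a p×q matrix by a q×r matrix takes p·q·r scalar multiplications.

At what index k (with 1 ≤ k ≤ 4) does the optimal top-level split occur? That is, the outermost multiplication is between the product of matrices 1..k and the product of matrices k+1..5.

4

Adjacent pairs: W₁W₂ = 36·29·45 = 46980; W₂W₃ = 29·45·36 = 46980; W₃W₄ = 45·36·3 = 4860; W₄W₅ = 36·3·33 = 3564.
Length 3: W₁..W₃: k=1: 0+46980+36·29·36=84564; k=2: 46980+0+36·45·36=105300 → min 84564 | W₂..W₄: k=2: 0+4860+29·45·3=8775; k=3: 46980+0+29·36·3=50112 → min 8775 | W₃..W₅: k=3: 0+3564+45·36·33=57024; k=4: 4860+0+45·3·33=9315 → min 9315.
Length 4: W₁..W₄: k=1: 0+8775+36·29·3=11907; k=2: 46980+4860+36·45·3=56700; k=3: 84564+0+36·36·3=88452 → min 11907 | W₂..W₅: k=2: 0+9315+29·45·33=52380; k=3: 46980+3564+29·36·33=84996; k=4: 8775+0+29·3·33=11646 → min 11646.
Top-level splits: k=1: (W₁..W₁)·(W₂..W₅) → 0+11646+36·29·33 = 46098; k=2: (W₁..W₂)·(W₃..W₅) → 46980+9315+36·45·33 = 109755; k=3: (W₁..W₃)·(W₄..W₅) → 84564+3564+36·36·33 = 130896; k=4: (W₁..W₄)·(W₅..W₅) → 11907+0+36·3·33 = 15471.
Best split is after W₄, i.e. k = 4.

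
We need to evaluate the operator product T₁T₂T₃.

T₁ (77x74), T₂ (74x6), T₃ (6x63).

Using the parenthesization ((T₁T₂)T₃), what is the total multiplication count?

(T₁T₂): 77×74 by 74×6 → 77×6, cost 77·74·6 = 34188
((T₁T₂)T₃): 77×6 by 6×63 → 77×63, cost 77·6·63 = 29106; cumulative 63294
Total: 63294 scalar multiplications.

63294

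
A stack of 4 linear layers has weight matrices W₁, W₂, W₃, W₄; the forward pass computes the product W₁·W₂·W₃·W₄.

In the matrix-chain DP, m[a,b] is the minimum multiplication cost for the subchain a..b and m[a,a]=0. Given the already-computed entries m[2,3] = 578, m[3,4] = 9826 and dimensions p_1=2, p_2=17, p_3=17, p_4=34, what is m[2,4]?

m[2,4] = min over k∈[2,3] of m[2,k]+m[k+1,4]+p_{1}·p_k·p_{4}.
k=2: 0 + 9826 + 2·17·34 = 10982; k=3: 578 + 0 + 2·17·34 = 1734.
Minimum: 1734 at k=3.

1734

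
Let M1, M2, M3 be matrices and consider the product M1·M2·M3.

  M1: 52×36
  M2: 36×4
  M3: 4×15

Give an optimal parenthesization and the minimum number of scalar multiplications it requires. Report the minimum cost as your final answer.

10608

(M1·(M2·M3)): cost 30240.
((M1·M2)·M3): cost 10608.
Optimal: ((M1·M2)·M3) with cost 10608.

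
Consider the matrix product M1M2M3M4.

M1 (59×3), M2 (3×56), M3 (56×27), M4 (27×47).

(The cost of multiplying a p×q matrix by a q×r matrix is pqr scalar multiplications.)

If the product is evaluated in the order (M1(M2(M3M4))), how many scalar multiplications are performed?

(M3M4): 56×27 by 27×47 → 56×47, cost 56·27·47 = 71064
(M2(M3M4)): 3×56 by 56×47 → 3×47, cost 3·56·47 = 7896; cumulative 78960
(M1(M2(M3M4))): 59×3 by 3×47 → 59×47, cost 59·3·47 = 8319; cumulative 87279
Total: 87279 scalar multiplications.

87279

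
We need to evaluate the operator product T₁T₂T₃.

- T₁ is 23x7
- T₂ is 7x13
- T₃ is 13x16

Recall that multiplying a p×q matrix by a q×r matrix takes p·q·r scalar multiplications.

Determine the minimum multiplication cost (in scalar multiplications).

Order (T₁(T₂T₃)): (T₂T₃): 7×13 by 13×16 → 7×16, cost 7·13·16 = 1456; (T₁(T₂T₃)): 23×7 by 7×16 → 23×16, cost 23·7·16 = 2576; cumulative 4032. Total 4032.
Order ((T₁T₂)T₃): (T₁T₂): 23×7 by 7×13 → 23×13, cost 23·7·13 = 2093; ((T₁T₂)T₃): 23×13 by 13×16 → 23×16, cost 23·13·16 = 4784; cumulative 6877. Total 6877.
Minimum: 4032.

4032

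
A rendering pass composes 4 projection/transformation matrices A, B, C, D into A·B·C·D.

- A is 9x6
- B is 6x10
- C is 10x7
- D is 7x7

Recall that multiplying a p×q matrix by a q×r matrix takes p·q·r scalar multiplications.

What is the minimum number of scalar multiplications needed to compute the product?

1092

Adjacent pairs: AB = 9·6·10 = 540; BC = 6·10·7 = 420; CD = 10·7·7 = 490.
Length 3: A..C: k=1: 0+420+9·6·7=798; k=2: 540+0+9·10·7=1170 → min 798 | B..D: k=2: 0+490+6·10·7=910; k=3: 420+0+6·7·7=714 → min 714.
Length 4: A..D: k=1: 0+714+9·6·7=1092; k=2: 540+490+9·10·7=1660; k=3: 798+0+9·7·7=1239 → min 1092.
Optimal order: (A·((B·C)·D)) with cost 1092.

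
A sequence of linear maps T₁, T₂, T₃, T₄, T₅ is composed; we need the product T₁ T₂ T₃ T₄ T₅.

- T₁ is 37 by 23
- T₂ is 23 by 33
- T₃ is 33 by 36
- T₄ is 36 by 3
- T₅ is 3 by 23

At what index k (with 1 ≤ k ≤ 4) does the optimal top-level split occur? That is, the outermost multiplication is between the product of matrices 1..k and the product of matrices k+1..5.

4

Adjacent pairs: T₁T₂ = 37·23·33 = 28083; T₂T₃ = 23·33·36 = 27324; T₃T₄ = 33·36·3 = 3564; T₄T₅ = 36·3·23 = 2484.
Length 3: T₁..T₃: k=1: 0+27324+37·23·36=57960; k=2: 28083+0+37·33·36=72039 → min 57960 | T₂..T₄: k=2: 0+3564+23·33·3=5841; k=3: 27324+0+23·36·3=29808 → min 5841 | T₃..T₅: k=3: 0+2484+33·36·23=29808; k=4: 3564+0+33·3·23=5841 → min 5841.
Length 4: T₁..T₄: k=1: 0+5841+37·23·3=8394; k=2: 28083+3564+37·33·3=35310; k=3: 57960+0+37·36·3=61956 → min 8394 | T₂..T₅: k=2: 0+5841+23·33·23=23298; k=3: 27324+2484+23·36·23=48852; k=4: 5841+0+23·3·23=7428 → min 7428.
Top-level splits: k=1: (T₁..T₁)·(T₂..T₅) → 0+7428+37·23·23 = 27001; k=2: (T₁..T₂)·(T₃..T₅) → 28083+5841+37·33·23 = 62007; k=3: (T₁..T₃)·(T₄..T₅) → 57960+2484+37·36·23 = 91080; k=4: (T₁..T₄)·(T₅..T₅) → 8394+0+37·3·23 = 10947.
Best split is after T₄, i.e. k = 4.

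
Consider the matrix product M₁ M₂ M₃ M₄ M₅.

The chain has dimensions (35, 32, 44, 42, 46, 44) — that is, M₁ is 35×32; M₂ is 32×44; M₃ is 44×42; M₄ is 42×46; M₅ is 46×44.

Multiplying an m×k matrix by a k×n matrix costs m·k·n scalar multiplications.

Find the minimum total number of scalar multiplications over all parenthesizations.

235008

Adjacent pairs: M₁M₂ = 35·32·44 = 49280; M₂M₃ = 32·44·42 = 59136; M₃M₄ = 44·42·46 = 85008; M₄M₅ = 42·46·44 = 85008.
Length 3: M₁..M₃: k=1: 0+59136+35·32·42=106176; k=2: 49280+0+35·44·42=113960 → min 106176 | M₂..M₄: k=2: 0+85008+32·44·46=149776; k=3: 59136+0+32·42·46=120960 → min 120960 | M₃..M₅: k=3: 0+85008+44·42·44=166320; k=4: 85008+0+44·46·44=174064 → min 166320.
Length 4: M₁..M₄: k=1: 0+120960+35·32·46=172480; k=2: 49280+85008+35·44·46=205128; k=3: 106176+0+35·42·46=173796 → min 172480 | M₂..M₅: k=2: 0+166320+32·44·44=228272; k=3: 59136+85008+32·42·44=203280; k=4: 120960+0+32·46·44=185728 → min 185728.
Length 5: M₁..M₅: k=1: 0+185728+35·32·44=235008; k=2: 49280+166320+35·44·44=283360; k=3: 106176+85008+35·42·44=255864; k=4: 172480+0+35·46·44=243320 → min 235008.
Optimal order: (M₁ (((M₂ M₃) M₄) M₅)) with cost 235008.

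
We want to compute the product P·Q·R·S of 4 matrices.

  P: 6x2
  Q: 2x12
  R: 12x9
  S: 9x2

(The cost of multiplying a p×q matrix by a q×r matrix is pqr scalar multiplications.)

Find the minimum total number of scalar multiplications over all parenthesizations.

276

Adjacent pairs: PQ = 6·2·12 = 144; QR = 2·12·9 = 216; RS = 12·9·2 = 216.
Length 3: P..R: k=1: 0+216+6·2·9=324; k=2: 144+0+6·12·9=792 → min 324 | Q..S: k=2: 0+216+2·12·2=264; k=3: 216+0+2·9·2=252 → min 252.
Length 4: P..S: k=1: 0+252+6·2·2=276; k=2: 144+216+6·12·2=504; k=3: 324+0+6·9·2=432 → min 276.
Optimal order: (P·((Q·R)·S)) with cost 276.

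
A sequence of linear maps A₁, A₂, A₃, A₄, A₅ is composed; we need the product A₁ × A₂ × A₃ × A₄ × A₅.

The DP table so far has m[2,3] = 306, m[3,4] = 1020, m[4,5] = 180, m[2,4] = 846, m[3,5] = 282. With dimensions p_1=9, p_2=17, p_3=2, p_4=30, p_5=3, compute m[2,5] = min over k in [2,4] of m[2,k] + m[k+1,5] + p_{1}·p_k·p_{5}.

m[2,5] = min over k∈[2,4] of m[2,k]+m[k+1,5]+p_{1}·p_k·p_{5}.
k=2: 0 + 282 + 9·17·3 = 741; k=3: 306 + 180 + 9·2·3 = 540; k=4: 846 + 0 + 9·30·3 = 1656.
Minimum: 540 at k=3.

540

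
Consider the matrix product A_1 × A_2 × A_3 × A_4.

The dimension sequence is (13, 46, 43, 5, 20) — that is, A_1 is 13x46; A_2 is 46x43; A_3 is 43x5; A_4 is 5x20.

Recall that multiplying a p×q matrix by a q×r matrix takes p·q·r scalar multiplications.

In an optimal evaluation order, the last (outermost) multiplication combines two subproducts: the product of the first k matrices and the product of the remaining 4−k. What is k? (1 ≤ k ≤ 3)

Adjacent pairs: A_1A_2 = 13·46·43 = 25714; A_2A_3 = 46·43·5 = 9890; A_3A_4 = 43·5·20 = 4300.
Length 3: A_1..A_3: k=1: 0+9890+13·46·5=12880; k=2: 25714+0+13·43·5=28509 → min 12880 | A_2..A_4: k=2: 0+4300+46·43·20=43860; k=3: 9890+0+46·5·20=14490 → min 14490.
Top-level splits: k=1: (A_1..A_1)·(A_2..A_4) → 0+14490+13·46·20 = 26450; k=2: (A_1..A_2)·(A_3..A_4) → 25714+4300+13·43·20 = 41194; k=3: (A_1..A_3)·(A_4..A_4) → 12880+0+13·5·20 = 14180.
Best split is after A_3, i.e. k = 3.

3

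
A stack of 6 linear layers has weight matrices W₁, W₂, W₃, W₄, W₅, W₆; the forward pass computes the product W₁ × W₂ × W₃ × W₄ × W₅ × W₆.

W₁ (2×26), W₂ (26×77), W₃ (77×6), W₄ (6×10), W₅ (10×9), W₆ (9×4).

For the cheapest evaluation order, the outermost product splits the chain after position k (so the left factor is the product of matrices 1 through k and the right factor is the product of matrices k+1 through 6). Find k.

5

Adjacent pairs: W₁W₂ = 2·26·77 = 4004; W₂W₃ = 26·77·6 = 12012; W₃W₄ = 77·6·10 = 4620; W₄W₅ = 6·10·9 = 540; W₅W₆ = 10·9·4 = 360.
Length 3: W₁..W₃: k=1: 0+12012+2·26·6=12324; k=2: 4004+0+2·77·6=4928 → min 4928 | W₂..W₄: k=2: 0+4620+26·77·10=24640; k=3: 12012+0+26·6·10=13572 → min 13572 | W₃..W₅: k=3: 0+540+77·6·9=4698; k=4: 4620+0+77·10·9=11550 → min 4698 | W₄..W₆: k=4: 0+360+6·10·4=600; k=5: 540+0+6·9·4=756 → min 600.
Length 4: W₁..W₄: k=1: 0+13572+2·26·10=14092; k=2: 4004+4620+2·77·10=10164; k=3: 4928+0+2·6·10=5048 → min 5048 | W₂..W₅: k=2: 0+4698+26·77·9=22716; k=3: 12012+540+26·6·9=13956; k=4: 13572+0+26·10·9=15912 → min 13956 | W₃..W₆: k=3: 0+600+77·6·4=2448; k=4: 4620+360+77·10·4=8060; k=5: 4698+0+77·9·4=7470 → min 2448.
Length 5: W₁..W₅: k=1: 0+13956+2·26·9=14424; k=2: 4004+4698+2·77·9=10088; k=3: 4928+540+2·6·9=5576; k=4: 5048+0+2·10·9=5228 → min 5228 | W₂..W₆: k=2: 0+2448+26·77·4=10456; k=3: 12012+600+26·6·4=13236; k=4: 13572+360+26·10·4=14972; k=5: 13956+0+26·9·4=14892 → min 10456.
Top-level splits: k=1: (W₁..W₁)·(W₂..W₆) → 0+10456+2·26·4 = 10664; k=2: (W₁..W₂)·(W₃..W₆) → 4004+2448+2·77·4 = 7068; k=3: (W₁..W₃)·(W₄..W₆) → 4928+600+2·6·4 = 5576; k=4: (W₁..W₄)·(W₅..W₆) → 5048+360+2·10·4 = 5488; k=5: (W₁..W₅)·(W₆..W₆) → 5228+0+2·9·4 = 5300.
Best split is after W₅, i.e. k = 5.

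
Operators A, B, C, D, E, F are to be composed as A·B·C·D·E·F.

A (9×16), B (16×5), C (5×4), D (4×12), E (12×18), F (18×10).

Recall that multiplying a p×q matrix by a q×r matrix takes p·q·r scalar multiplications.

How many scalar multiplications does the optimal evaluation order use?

2840

Adjacent pairs: AB = 9·16·5 = 720; BC = 16·5·4 = 320; CD = 5·4·12 = 240; DE = 4·12·18 = 864; EF = 12·18·10 = 2160.
Length 3: A..C: k=1: 0+320+9·16·4=896; k=2: 720+0+9·5·4=900 → min 896 | B..D: k=2: 0+240+16·5·12=1200; k=3: 320+0+16·4·12=1088 → min 1088 | C..E: k=3: 0+864+5·4·18=1224; k=4: 240+0+5·12·18=1320 → min 1224 | D..F: k=4: 0+2160+4·12·10=2640; k=5: 864+0+4·18·10=1584 → min 1584.
Length 4: A..D: k=1: 0+1088+9·16·12=2816; k=2: 720+240+9·5·12=1500; k=3: 896+0+9·4·12=1328 → min 1328 | B..E: k=2: 0+1224+16·5·18=2664; k=3: 320+864+16·4·18=2336; k=4: 1088+0+16·12·18=4544 → min 2336 | C..F: k=3: 0+1584+5·4·10=1784; k=4: 240+2160+5·12·10=3000; k=5: 1224+0+5·18·10=2124 → min 1784.
Length 5: A..E: k=1: 0+2336+9·16·18=4928; k=2: 720+1224+9·5·18=2754; k=3: 896+864+9·4·18=2408; k=4: 1328+0+9·12·18=3272 → min 2408 | B..F: k=2: 0+1784+16·5·10=2584; k=3: 320+1584+16·4·10=2544; k=4: 1088+2160+16·12·10=5168; k=5: 2336+0+16·18·10=5216 → min 2544.
Length 6: A..F: k=1: 0+2544+9·16·10=3984; k=2: 720+1784+9·5·10=2954; k=3: 896+1584+9·4·10=2840; k=4: 1328+2160+9·12·10=4568; k=5: 2408+0+9·18·10=4028 → min 2840.
Optimal order: ((A·(B·C))·((D·E)·F)) with cost 2840.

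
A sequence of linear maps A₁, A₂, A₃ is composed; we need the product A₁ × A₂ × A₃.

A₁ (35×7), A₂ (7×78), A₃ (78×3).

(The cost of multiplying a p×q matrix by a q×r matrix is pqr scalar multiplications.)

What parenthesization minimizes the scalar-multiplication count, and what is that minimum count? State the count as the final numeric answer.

2373

(A₁ × (A₂ × A₃)): cost 2373.
((A₁ × A₂) × A₃): cost 27300.
Optimal: (A₁ × (A₂ × A₃)) with cost 2373.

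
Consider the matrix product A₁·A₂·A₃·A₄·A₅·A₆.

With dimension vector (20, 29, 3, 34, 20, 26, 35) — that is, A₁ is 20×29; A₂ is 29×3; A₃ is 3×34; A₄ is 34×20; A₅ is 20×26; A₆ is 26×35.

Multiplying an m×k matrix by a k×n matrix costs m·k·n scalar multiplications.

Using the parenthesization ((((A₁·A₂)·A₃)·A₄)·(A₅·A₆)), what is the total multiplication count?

(A₁·A₂): 20×29 by 29×3 → 20×3, cost 20·29·3 = 1740
((A₁·A₂)·A₃): 20×3 by 3×34 → 20×34, cost 20·3·34 = 2040; cumulative 3780
(((A₁·A₂)·A₃)·A₄): 20×34 by 34×20 → 20×20, cost 20·34·20 = 13600; cumulative 17380
(A₅·A₆): 20×26 by 26×35 → 20×35, cost 20·26·35 = 18200
((((A₁·A₂)·A₃)·A₄)·(A₅·A₆)): 20×20 by 20×35 → 20×35, cost 20·20·35 = 14000; cumulative 49580
Total: 49580 scalar multiplications.

49580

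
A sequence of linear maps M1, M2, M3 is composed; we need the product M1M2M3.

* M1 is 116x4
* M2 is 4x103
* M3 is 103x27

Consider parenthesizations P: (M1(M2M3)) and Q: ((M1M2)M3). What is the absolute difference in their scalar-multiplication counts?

346736

Order P = (M1(M2M3)): (M2M3): 4×103 by 103×27 → 4×27, cost 4·103·27 = 11124; (M1(M2M3)): 116×4 by 4×27 → 116×27, cost 116·4·27 = 12528; cumulative 23652. Total 23652.
Order Q = ((M1M2)M3): (M1M2): 116×4 by 4×103 → 116×103, cost 116·4·103 = 47792; ((M1M2)M3): 116×103 by 103×27 → 116×27, cost 116·103·27 = 322596; cumulative 370388. Total 370388.
Difference: |23652 − 370388| = 346736.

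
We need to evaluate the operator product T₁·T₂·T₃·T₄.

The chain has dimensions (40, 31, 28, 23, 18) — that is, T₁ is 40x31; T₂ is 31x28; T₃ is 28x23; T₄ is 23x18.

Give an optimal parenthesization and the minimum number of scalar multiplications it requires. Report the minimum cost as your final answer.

Adjacent pairs: T₁T₂ = 40·31·28 = 34720; T₂T₃ = 31·28·23 = 19964; T₃T₄ = 28·23·18 = 11592.
Length 3: T₁..T₃: k=1: 0+19964+40·31·23=48484; k=2: 34720+0+40·28·23=60480 → min 48484 | T₂..T₄: k=2: 0+11592+31·28·18=27216; k=3: 19964+0+31·23·18=32798 → min 27216.
Length 4: T₁..T₄: k=1: 0+27216+40·31·18=49536; k=2: 34720+11592+40·28·18=66472; k=3: 48484+0+40·23·18=65044 → min 49536.
Optimal parenthesization: (T₁·(T₂·(T₃·T₄))) with cost 49536.

49536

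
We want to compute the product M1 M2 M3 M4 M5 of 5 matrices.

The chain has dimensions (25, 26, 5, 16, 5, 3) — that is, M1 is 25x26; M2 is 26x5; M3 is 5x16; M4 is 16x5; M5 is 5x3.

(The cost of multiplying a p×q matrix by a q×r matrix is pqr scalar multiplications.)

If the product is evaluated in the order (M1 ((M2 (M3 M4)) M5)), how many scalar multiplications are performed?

(M3 M4): 5×16 by 16×5 → 5×5, cost 5·16·5 = 400
(M2 (M3 M4)): 26×5 by 5×5 → 26×5, cost 26·5·5 = 650; cumulative 1050
((M2 (M3 M4)) M5): 26×5 by 5×3 → 26×3, cost 26·5·3 = 390; cumulative 1440
(M1 ((M2 (M3 M4)) M5)): 25×26 by 26×3 → 25×3, cost 25·26·3 = 1950; cumulative 3390
Total: 3390 scalar multiplications.

3390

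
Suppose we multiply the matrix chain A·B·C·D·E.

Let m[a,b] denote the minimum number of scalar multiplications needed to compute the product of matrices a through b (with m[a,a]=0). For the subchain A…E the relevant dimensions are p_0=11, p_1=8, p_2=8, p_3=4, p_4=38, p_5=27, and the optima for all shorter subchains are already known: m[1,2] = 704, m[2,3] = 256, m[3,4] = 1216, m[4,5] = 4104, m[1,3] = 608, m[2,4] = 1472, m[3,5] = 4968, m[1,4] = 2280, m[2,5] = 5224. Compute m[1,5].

m[1,5] = min over k∈[1,4] of m[1,k]+m[k+1,5]+p_{0}·p_k·p_{5}.
k=1: 0 + 5224 + 11·8·27 = 7600; k=2: 704 + 4968 + 11·8·27 = 8048; k=3: 608 + 4104 + 11·4·27 = 5900; k=4: 2280 + 0 + 11·38·27 = 13566.
Minimum: 5900 at k=3.

5900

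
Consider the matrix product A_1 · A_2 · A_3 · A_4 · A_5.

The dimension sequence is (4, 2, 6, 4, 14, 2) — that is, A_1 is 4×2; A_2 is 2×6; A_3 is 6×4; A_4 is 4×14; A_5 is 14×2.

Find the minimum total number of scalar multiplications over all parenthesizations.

192

Adjacent pairs: A_1A_2 = 4·2·6 = 48; A_2A_3 = 2·6·4 = 48; A_3A_4 = 6·4·14 = 336; A_4A_5 = 4·14·2 = 112.
Length 3: A_1..A_3: k=1: 0+48+4·2·4=80; k=2: 48+0+4·6·4=144 → min 80 | A_2..A_4: k=2: 0+336+2·6·14=504; k=3: 48+0+2·4·14=160 → min 160 | A_3..A_5: k=3: 0+112+6·4·2=160; k=4: 336+0+6·14·2=504 → min 160.
Length 4: A_1..A_4: k=1: 0+160+4·2·14=272; k=2: 48+336+4·6·14=720; k=3: 80+0+4·4·14=304 → min 272 | A_2..A_5: k=2: 0+160+2·6·2=184; k=3: 48+112+2·4·2=176; k=4: 160+0+2·14·2=216 → min 176.
Length 5: A_1..A_5: k=1: 0+176+4·2·2=192; k=2: 48+160+4·6·2=256; k=3: 80+112+4·4·2=224; k=4: 272+0+4·14·2=384 → min 192.
Optimal order: (A_1 · ((A_2 · A_3) · (A_4 · A_5))) with cost 192.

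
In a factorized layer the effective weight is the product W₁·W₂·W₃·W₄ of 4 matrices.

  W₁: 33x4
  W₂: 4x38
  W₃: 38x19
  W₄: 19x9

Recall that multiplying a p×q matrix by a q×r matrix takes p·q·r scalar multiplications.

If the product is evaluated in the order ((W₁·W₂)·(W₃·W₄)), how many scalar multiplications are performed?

22800

(W₁·W₂): 33×4 by 4×38 → 33×38, cost 33·4·38 = 5016
(W₃·W₄): 38×19 by 19×9 → 38×9, cost 38·19·9 = 6498
((W₁·W₂)·(W₃·W₄)): 33×38 by 38×9 → 33×9, cost 33·38·9 = 11286; cumulative 22800
Total: 22800 scalar multiplications.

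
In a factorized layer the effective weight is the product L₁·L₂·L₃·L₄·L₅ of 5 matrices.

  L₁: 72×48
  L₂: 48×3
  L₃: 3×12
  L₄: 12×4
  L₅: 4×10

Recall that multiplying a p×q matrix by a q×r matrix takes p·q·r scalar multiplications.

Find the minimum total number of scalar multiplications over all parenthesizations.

12792

Adjacent pairs: L₁L₂ = 72·48·3 = 10368; L₂L₃ = 48·3·12 = 1728; L₃L₄ = 3·12·4 = 144; L₄L₅ = 12·4·10 = 480.
Length 3: L₁..L₃: k=1: 0+1728+72·48·12=43200; k=2: 10368+0+72·3·12=12960 → min 12960 | L₂..L₄: k=2: 0+144+48·3·4=720; k=3: 1728+0+48·12·4=4032 → min 720 | L₃..L₅: k=3: 0+480+3·12·10=840; k=4: 144+0+3·4·10=264 → min 264.
Length 4: L₁..L₄: k=1: 0+720+72·48·4=14544; k=2: 10368+144+72·3·4=11376; k=3: 12960+0+72·12·4=16416 → min 11376 | L₂..L₅: k=2: 0+264+48·3·10=1704; k=3: 1728+480+48·12·10=7968; k=4: 720+0+48·4·10=2640 → min 1704.
Length 5: L₁..L₅: k=1: 0+1704+72·48·10=36264; k=2: 10368+264+72·3·10=12792; k=3: 12960+480+72·12·10=22080; k=4: 11376+0+72·4·10=14256 → min 12792.
Optimal order: ((L₁·L₂)·((L₃·L₄)·L₅)) with cost 12792.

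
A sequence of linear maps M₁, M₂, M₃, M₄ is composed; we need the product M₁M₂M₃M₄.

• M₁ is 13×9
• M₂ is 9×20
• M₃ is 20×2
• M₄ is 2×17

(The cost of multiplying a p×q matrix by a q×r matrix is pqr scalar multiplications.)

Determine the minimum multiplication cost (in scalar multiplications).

Adjacent pairs: M₁M₂ = 13·9·20 = 2340; M₂M₃ = 9·20·2 = 360; M₃M₄ = 20·2·17 = 680.
Length 3: M₁..M₃: k=1: 0+360+13·9·2=594; k=2: 2340+0+13·20·2=2860 → min 594 | M₂..M₄: k=2: 0+680+9·20·17=3740; k=3: 360+0+9·2·17=666 → min 666.
Length 4: M₁..M₄: k=1: 0+666+13·9·17=2655; k=2: 2340+680+13·20·17=7440; k=3: 594+0+13·2·17=1036 → min 1036.
Optimal order: ((M₁(M₂M₃))M₄) with cost 1036.

1036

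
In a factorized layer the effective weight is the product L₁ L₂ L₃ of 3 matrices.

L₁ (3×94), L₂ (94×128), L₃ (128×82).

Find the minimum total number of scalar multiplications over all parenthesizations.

67584

Order (L₁ (L₂ L₃)): (L₂ L₃): 94×128 by 128×82 → 94×82, cost 94·128·82 = 986624; (L₁ (L₂ L₃)): 3×94 by 94×82 → 3×82, cost 3·94·82 = 23124; cumulative 1009748. Total 1009748.
Order ((L₁ L₂) L₃): (L₁ L₂): 3×94 by 94×128 → 3×128, cost 3·94·128 = 36096; ((L₁ L₂) L₃): 3×128 by 128×82 → 3×82, cost 3·128·82 = 31488; cumulative 67584. Total 67584.
Minimum: 67584.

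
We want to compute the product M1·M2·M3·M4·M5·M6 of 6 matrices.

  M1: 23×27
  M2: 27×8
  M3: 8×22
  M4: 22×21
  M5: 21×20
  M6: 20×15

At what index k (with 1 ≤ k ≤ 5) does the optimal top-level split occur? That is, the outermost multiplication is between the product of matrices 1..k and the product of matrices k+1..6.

Adjacent pairs: M1M2 = 23·27·8 = 4968; M2M3 = 27·8·22 = 4752; M3M4 = 8·22·21 = 3696; M4M5 = 22·21·20 = 9240; M5M6 = 21·20·15 = 6300.
Length 3: M1..M3: k=1: 0+4752+23·27·22=18414; k=2: 4968+0+23·8·22=9016 → min 9016 | M2..M4: k=2: 0+3696+27·8·21=8232; k=3: 4752+0+27·22·21=17226 → min 8232 | M3..M5: k=3: 0+9240+8·22·20=12760; k=4: 3696+0+8·21·20=7056 → min 7056 | M4..M6: k=4: 0+6300+22·21·15=13230; k=5: 9240+0+22·20·15=15840 → min 13230.
Length 4: M1..M4: k=1: 0+8232+23·27·21=21273; k=2: 4968+3696+23·8·21=12528; k=3: 9016+0+23·22·21=19642 → min 12528 | M2..M5: k=2: 0+7056+27·8·20=11376; k=3: 4752+9240+27·22·20=25872; k=4: 8232+0+27·21·20=19572 → min 11376 | M3..M6: k=3: 0+13230+8·22·15=15870; k=4: 3696+6300+8·21·15=12516; k=5: 7056+0+8·20·15=9456 → min 9456.
Length 5: M1..M5: k=1: 0+11376+23·27·20=23796; k=2: 4968+7056+23·8·20=15704; k=3: 9016+9240+23·22·20=28376; k=4: 12528+0+23·21·20=22188 → min 15704 | M2..M6: k=2: 0+9456+27·8·15=12696; k=3: 4752+13230+27·22·15=26892; k=4: 8232+6300+27·21·15=23037; k=5: 11376+0+27·20·15=19476 → min 12696.
Top-level splits: k=1: (M1..M1)·(M2..M6) → 0+12696+23·27·15 = 22011; k=2: (M1..M2)·(M3..M6) → 4968+9456+23·8·15 = 17184; k=3: (M1..M3)·(M4..M6) → 9016+13230+23·22·15 = 29836; k=4: (M1..M4)·(M5..M6) → 12528+6300+23·21·15 = 26073; k=5: (M1..M5)·(M6..M6) → 15704+0+23·20·15 = 22604.
Best split is after M2, i.e. k = 2.

2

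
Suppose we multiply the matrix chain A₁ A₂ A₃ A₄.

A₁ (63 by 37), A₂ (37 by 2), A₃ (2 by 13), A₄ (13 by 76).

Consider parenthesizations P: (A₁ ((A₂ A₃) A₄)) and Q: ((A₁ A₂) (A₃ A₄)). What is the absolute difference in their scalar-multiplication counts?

198460

Order P = (A₁ ((A₂ A₃) A₄)): (A₂ A₃): 37×2 by 2×13 → 37×13, cost 37·2·13 = 962; ((A₂ A₃) A₄): 37×13 by 13×76 → 37×76, cost 37·13·76 = 36556; cumulative 37518; (A₁ ((A₂ A₃) A₄)): 63×37 by 37×76 → 63×76, cost 63·37·76 = 177156; cumulative 214674. Total 214674.
Order Q = ((A₁ A₂) (A₃ A₄)): (A₁ A₂): 63×37 by 37×2 → 63×2, cost 63·37·2 = 4662; (A₃ A₄): 2×13 by 13×76 → 2×76, cost 2·13·76 = 1976; ((A₁ A₂) (A₃ A₄)): 63×2 by 2×76 → 63×76, cost 63·2·76 = 9576; cumulative 16214. Total 16214.
Difference: |214674 − 16214| = 198460.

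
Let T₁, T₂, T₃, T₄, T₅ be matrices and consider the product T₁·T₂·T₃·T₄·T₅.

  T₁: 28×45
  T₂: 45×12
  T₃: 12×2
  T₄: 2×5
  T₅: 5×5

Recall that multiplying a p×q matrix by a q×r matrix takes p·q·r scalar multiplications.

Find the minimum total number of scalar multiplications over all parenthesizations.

Adjacent pairs: T₁T₂ = 28·45·12 = 15120; T₂T₃ = 45·12·2 = 1080; T₃T₄ = 12·2·5 = 120; T₄T₅ = 2·5·5 = 50.
Length 3: T₁..T₃: k=1: 0+1080+28·45·2=3600; k=2: 15120+0+28·12·2=15792 → min 3600 | T₂..T₄: k=2: 0+120+45·12·5=2820; k=3: 1080+0+45·2·5=1530 → min 1530 | T₃..T₅: k=3: 0+50+12·2·5=170; k=4: 120+0+12·5·5=420 → min 170.
Length 4: T₁..T₄: k=1: 0+1530+28·45·5=7830; k=2: 15120+120+28·12·5=16920; k=3: 3600+0+28·2·5=3880 → min 3880 | T₂..T₅: k=2: 0+170+45·12·5=2870; k=3: 1080+50+45·2·5=1580; k=4: 1530+0+45·5·5=2655 → min 1580.
Length 5: T₁..T₅: k=1: 0+1580+28·45·5=7880; k=2: 15120+170+28·12·5=16970; k=3: 3600+50+28·2·5=3930; k=4: 3880+0+28·5·5=4580 → min 3930.
Optimal order: ((T₁·(T₂·T₃))·(T₄·T₅)) with cost 3930.

3930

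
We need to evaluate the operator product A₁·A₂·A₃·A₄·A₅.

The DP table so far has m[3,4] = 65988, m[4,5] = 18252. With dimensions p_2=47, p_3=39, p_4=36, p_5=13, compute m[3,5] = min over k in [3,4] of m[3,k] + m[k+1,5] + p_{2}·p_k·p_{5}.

42081

m[3,5] = min over k∈[3,4] of m[3,k]+m[k+1,5]+p_{2}·p_k·p_{5}.
k=3: 0 + 18252 + 47·39·13 = 42081; k=4: 65988 + 0 + 47·36·13 = 87984.
Minimum: 42081 at k=3.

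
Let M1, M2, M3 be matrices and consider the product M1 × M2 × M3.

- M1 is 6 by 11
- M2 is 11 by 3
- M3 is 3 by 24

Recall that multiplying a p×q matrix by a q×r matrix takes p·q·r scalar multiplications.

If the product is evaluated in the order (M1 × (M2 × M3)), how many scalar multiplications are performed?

(M2 × M3): 11×3 by 3×24 → 11×24, cost 11·3·24 = 792
(M1 × (M2 × M3)): 6×11 by 11×24 → 6×24, cost 6·11·24 = 1584; cumulative 2376
Total: 2376 scalar multiplications.

2376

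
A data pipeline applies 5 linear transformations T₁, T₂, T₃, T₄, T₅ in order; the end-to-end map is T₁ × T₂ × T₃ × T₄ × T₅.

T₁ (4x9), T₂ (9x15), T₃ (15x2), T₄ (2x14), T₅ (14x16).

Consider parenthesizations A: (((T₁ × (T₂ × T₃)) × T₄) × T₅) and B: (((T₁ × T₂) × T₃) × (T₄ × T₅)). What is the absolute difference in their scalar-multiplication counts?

114

Order A = (((T₁ × (T₂ × T₃)) × T₄) × T₅): (T₂ × T₃): 9×15 by 15×2 → 9×2, cost 9·15·2 = 270; (T₁ × (T₂ × T₃)): 4×9 by 9×2 → 4×2, cost 4·9·2 = 72; cumulative 342; ((T₁ × (T₂ × T₃)) × T₄): 4×2 by 2×14 → 4×14, cost 4·2·14 = 112; cumulative 454; (((T₁ × (T₂ × T₃)) × T₄) × T₅): 4×14 by 14×16 → 4×16, cost 4·14·16 = 896; cumulative 1350. Total 1350.
Order B = (((T₁ × T₂) × T₃) × (T₄ × T₅)): (T₁ × T₂): 4×9 by 9×15 → 4×15, cost 4·9·15 = 540; ((T₁ × T₂) × T₃): 4×15 by 15×2 → 4×2, cost 4·15·2 = 120; cumulative 660; (T₄ × T₅): 2×14 by 14×16 → 2×16, cost 2·14·16 = 448; (((T₁ × T₂) × T₃) × (T₄ × T₅)): 4×2 by 2×16 → 4×16, cost 4·2·16 = 128; cumulative 1236. Total 1236.
Difference: |1350 − 1236| = 114.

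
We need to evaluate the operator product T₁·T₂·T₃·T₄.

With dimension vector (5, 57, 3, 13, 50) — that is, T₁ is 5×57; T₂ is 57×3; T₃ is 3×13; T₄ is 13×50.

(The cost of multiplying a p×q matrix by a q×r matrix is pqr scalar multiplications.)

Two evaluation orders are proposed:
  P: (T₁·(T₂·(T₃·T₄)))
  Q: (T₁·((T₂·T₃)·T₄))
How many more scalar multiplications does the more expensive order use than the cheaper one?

28773

Order P = (T₁·(T₂·(T₃·T₄))): (T₃·T₄): 3×13 by 13×50 → 3×50, cost 3·13·50 = 1950; (T₂·(T₃·T₄)): 57×3 by 3×50 → 57×50, cost 57·3·50 = 8550; cumulative 10500; (T₁·(T₂·(T₃·T₄))): 5×57 by 57×50 → 5×50, cost 5·57·50 = 14250; cumulative 24750. Total 24750.
Order Q = (T₁·((T₂·T₃)·T₄)): (T₂·T₃): 57×3 by 3×13 → 57×13, cost 57·3·13 = 2223; ((T₂·T₃)·T₄): 57×13 by 13×50 → 57×50, cost 57·13·50 = 37050; cumulative 39273; (T₁·((T₂·T₃)·T₄)): 5×57 by 57×50 → 5×50, cost 5·57·50 = 14250; cumulative 53523. Total 53523.
Difference: |24750 − 53523| = 28773.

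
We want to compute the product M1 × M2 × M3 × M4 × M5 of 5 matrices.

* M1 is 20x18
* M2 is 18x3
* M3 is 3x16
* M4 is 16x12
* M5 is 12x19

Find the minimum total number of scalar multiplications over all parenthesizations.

3480

Adjacent pairs: M1M2 = 20·18·3 = 1080; M2M3 = 18·3·16 = 864; M3M4 = 3·16·12 = 576; M4M5 = 16·12·19 = 3648.
Length 3: M1..M3: k=1: 0+864+20·18·16=6624; k=2: 1080+0+20·3·16=2040 → min 2040 | M2..M4: k=2: 0+576+18·3·12=1224; k=3: 864+0+18·16·12=4320 → min 1224 | M3..M5: k=3: 0+3648+3·16·19=4560; k=4: 576+0+3·12·19=1260 → min 1260.
Length 4: M1..M4: k=1: 0+1224+20·18·12=5544; k=2: 1080+576+20·3·12=2376; k=3: 2040+0+20·16·12=5880 → min 2376 | M2..M5: k=2: 0+1260+18·3·19=2286; k=3: 864+3648+18·16·19=9984; k=4: 1224+0+18·12·19=5328 → min 2286.
Length 5: M1..M5: k=1: 0+2286+20·18·19=9126; k=2: 1080+1260+20·3·19=3480; k=3: 2040+3648+20·16·19=11768; k=4: 2376+0+20·12·19=6936 → min 3480.
Optimal order: ((M1 × M2) × ((M3 × M4) × M5)) with cost 3480.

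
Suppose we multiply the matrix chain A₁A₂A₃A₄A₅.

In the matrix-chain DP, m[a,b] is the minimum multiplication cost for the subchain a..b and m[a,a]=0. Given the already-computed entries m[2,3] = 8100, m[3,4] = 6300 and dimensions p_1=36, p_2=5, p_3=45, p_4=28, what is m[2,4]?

m[2,4] = min over k∈[2,3] of m[2,k]+m[k+1,4]+p_{1}·p_k·p_{4}.
k=2: 0 + 6300 + 36·5·28 = 11340; k=3: 8100 + 0 + 36·45·28 = 53460.
Minimum: 11340 at k=2.

11340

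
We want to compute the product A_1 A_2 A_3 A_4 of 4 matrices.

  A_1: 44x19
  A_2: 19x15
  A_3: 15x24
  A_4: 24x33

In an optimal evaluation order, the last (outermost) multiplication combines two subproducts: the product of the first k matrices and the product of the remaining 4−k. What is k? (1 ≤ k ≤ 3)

2

Adjacent pairs: A_1A_2 = 44·19·15 = 12540; A_2A_3 = 19·15·24 = 6840; A_3A_4 = 15·24·33 = 11880.
Length 3: A_1..A_3: k=1: 0+6840+44·19·24=26904; k=2: 12540+0+44·15·24=28380 → min 26904 | A_2..A_4: k=2: 0+11880+19·15·33=21285; k=3: 6840+0+19·24·33=21888 → min 21285.
Top-level splits: k=1: (A_1..A_1)·(A_2..A_4) → 0+21285+44·19·33 = 48873; k=2: (A_1..A_2)·(A_3..A_4) → 12540+11880+44·15·33 = 46200; k=3: (A_1..A_3)·(A_4..A_4) → 26904+0+44·24·33 = 61752.
Best split is after A_2, i.e. k = 2.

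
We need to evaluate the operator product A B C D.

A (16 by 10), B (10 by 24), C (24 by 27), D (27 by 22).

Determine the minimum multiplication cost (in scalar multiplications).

Adjacent pairs: AB = 16·10·24 = 3840; BC = 10·24·27 = 6480; CD = 24·27·22 = 14256.
Length 3: A..C: k=1: 0+6480+16·10·27=10800; k=2: 3840+0+16·24·27=14208 → min 10800 | B..D: k=2: 0+14256+10·24·22=19536; k=3: 6480+0+10·27·22=12420 → min 12420.
Length 4: A..D: k=1: 0+12420+16·10·22=15940; k=2: 3840+14256+16·24·22=26544; k=3: 10800+0+16·27·22=20304 → min 15940.
Optimal order: (A ((B C) D)) with cost 15940.

15940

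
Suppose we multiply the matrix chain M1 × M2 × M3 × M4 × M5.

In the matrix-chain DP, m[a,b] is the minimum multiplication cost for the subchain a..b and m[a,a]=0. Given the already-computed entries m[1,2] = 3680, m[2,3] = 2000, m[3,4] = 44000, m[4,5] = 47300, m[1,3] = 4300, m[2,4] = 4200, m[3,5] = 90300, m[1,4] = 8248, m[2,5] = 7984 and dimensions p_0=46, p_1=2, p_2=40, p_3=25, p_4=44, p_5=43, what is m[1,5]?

11940

m[1,5] = min over k∈[1,4] of m[1,k]+m[k+1,5]+p_{0}·p_k·p_{5}.
k=1: 0 + 7984 + 46·2·43 = 11940; k=2: 3680 + 90300 + 46·40·43 = 173100; k=3: 4300 + 47300 + 46·25·43 = 101050; k=4: 8248 + 0 + 46·44·43 = 95280.
Minimum: 11940 at k=1.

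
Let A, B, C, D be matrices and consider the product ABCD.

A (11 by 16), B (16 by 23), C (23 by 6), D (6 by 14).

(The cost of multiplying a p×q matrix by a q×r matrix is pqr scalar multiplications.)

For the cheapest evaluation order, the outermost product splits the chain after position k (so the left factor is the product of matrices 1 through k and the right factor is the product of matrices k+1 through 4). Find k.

Adjacent pairs: AB = 11·16·23 = 4048; BC = 16·23·6 = 2208; CD = 23·6·14 = 1932.
Length 3: A..C: k=1: 0+2208+11·16·6=3264; k=2: 4048+0+11·23·6=5566 → min 3264 | B..D: k=2: 0+1932+16·23·14=7084; k=3: 2208+0+16·6·14=3552 → min 3552.
Top-level splits: k=1: (A..A)·(B..D) → 0+3552+11·16·14 = 6016; k=2: (A..B)·(C..D) → 4048+1932+11·23·14 = 9522; k=3: (A..C)·(D..D) → 3264+0+11·6·14 = 4188.
Best split is after C, i.e. k = 3.

3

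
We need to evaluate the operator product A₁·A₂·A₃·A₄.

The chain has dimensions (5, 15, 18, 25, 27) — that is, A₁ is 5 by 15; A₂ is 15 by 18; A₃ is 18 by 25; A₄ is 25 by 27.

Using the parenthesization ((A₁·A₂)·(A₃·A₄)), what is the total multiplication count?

15930

(A₁·A₂): 5×15 by 15×18 → 5×18, cost 5·15·18 = 1350
(A₃·A₄): 18×25 by 25×27 → 18×27, cost 18·25·27 = 12150
((A₁·A₂)·(A₃·A₄)): 5×18 by 18×27 → 5×27, cost 5·18·27 = 2430; cumulative 15930
Total: 15930 scalar multiplications.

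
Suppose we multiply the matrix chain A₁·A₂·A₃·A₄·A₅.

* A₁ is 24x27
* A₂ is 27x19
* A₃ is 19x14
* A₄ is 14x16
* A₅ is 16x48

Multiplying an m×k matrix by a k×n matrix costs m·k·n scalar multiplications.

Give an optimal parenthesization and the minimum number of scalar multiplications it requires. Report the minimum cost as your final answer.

Adjacent pairs: A₁A₂ = 24·27·19 = 12312; A₂A₃ = 27·19·14 = 7182; A₃A₄ = 19·14·16 = 4256; A₄A₅ = 14·16·48 = 10752.
Length 3: A₁..A₃: k=1: 0+7182+24·27·14=16254; k=2: 12312+0+24·19·14=18696 → min 16254 | A₂..A₄: k=2: 0+4256+27·19·16=12464; k=3: 7182+0+27·14·16=13230 → min 12464 | A₃..A₅: k=3: 0+10752+19·14·48=23520; k=4: 4256+0+19·16·48=18848 → min 18848.
Length 4: A₁..A₄: k=1: 0+12464+24·27·16=22832; k=2: 12312+4256+24·19·16=23864; k=3: 16254+0+24·14·16=21630 → min 21630 | A₂..A₅: k=2: 0+18848+27·19·48=43472; k=3: 7182+10752+27·14·48=36078; k=4: 12464+0+27·16·48=33200 → min 33200.
Length 5: A₁..A₅: k=1: 0+33200+24·27·48=64304; k=2: 12312+18848+24·19·48=53048; k=3: 16254+10752+24·14·48=43134; k=4: 21630+0+24·16·48=40062 → min 40062.
Optimal parenthesization: (((A₁·(A₂·A₃))·A₄)·A₅) with cost 40062.

40062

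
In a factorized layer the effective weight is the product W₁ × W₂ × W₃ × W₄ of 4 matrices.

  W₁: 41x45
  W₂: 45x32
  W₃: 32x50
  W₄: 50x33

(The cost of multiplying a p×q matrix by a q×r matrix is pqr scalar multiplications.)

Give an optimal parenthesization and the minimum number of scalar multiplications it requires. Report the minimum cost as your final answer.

Adjacent pairs: W₁W₂ = 41·45·32 = 59040; W₂W₃ = 45·32·50 = 72000; W₃W₄ = 32·50·33 = 52800.
Length 3: W₁..W₃: k=1: 0+72000+41·45·50=164250; k=2: 59040+0+41·32·50=124640 → min 124640 | W₂..W₄: k=2: 0+52800+45·32·33=100320; k=3: 72000+0+45·50·33=146250 → min 100320.
Length 4: W₁..W₄: k=1: 0+100320+41·45·33=161205; k=2: 59040+52800+41·32·33=155136; k=3: 124640+0+41·50·33=192290 → min 155136.
Optimal parenthesization: ((W₁ × W₂) × (W₃ × W₄)) with cost 155136.

155136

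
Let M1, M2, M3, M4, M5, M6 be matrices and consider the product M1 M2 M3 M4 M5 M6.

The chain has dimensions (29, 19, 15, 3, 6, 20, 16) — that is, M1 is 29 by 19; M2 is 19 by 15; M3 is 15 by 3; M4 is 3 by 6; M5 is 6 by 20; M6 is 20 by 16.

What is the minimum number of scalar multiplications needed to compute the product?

Adjacent pairs: M1M2 = 29·19·15 = 8265; M2M3 = 19·15·3 = 855; M3M4 = 15·3·6 = 270; M4M5 = 3·6·20 = 360; M5M6 = 6·20·16 = 1920.
Length 3: M1..M3: k=1: 0+855+29·19·3=2508; k=2: 8265+0+29·15·3=9570 → min 2508 | M2..M4: k=2: 0+270+19·15·6=1980; k=3: 855+0+19·3·6=1197 → min 1197 | M3..M5: k=3: 0+360+15·3·20=1260; k=4: 270+0+15·6·20=2070 → min 1260 | M4..M6: k=4: 0+1920+3·6·16=2208; k=5: 360+0+3·20·16=1320 → min 1320.
Length 4: M1..M4: k=1: 0+1197+29·19·6=4503; k=2: 8265+270+29·15·6=11145; k=3: 2508+0+29·3·6=3030 → min 3030 | M2..M5: k=2: 0+1260+19·15·20=6960; k=3: 855+360+19·3·20=2355; k=4: 1197+0+19·6·20=3477 → min 2355 | M3..M6: k=3: 0+1320+15·3·16=2040; k=4: 270+1920+15·6·16=3630; k=5: 1260+0+15·20·16=6060 → min 2040.
Length 5: M1..M5: k=1: 0+2355+29·19·20=13375; k=2: 8265+1260+29·15·20=18225; k=3: 2508+360+29·3·20=4608; k=4: 3030+0+29·6·20=6510 → min 4608 | M2..M6: k=2: 0+2040+19·15·16=6600; k=3: 855+1320+19·3·16=3087; k=4: 1197+1920+19·6·16=4941; k=5: 2355+0+19·20·16=8435 → min 3087.
Length 6: M1..M6: k=1: 0+3087+29·19·16=11903; k=2: 8265+2040+29·15·16=17265; k=3: 2508+1320+29·3·16=5220; k=4: 3030+1920+29·6·16=7734; k=5: 4608+0+29·20·16=13888 → min 5220.
Optimal order: ((M1 (M2 M3)) ((M4 M5) M6)) with cost 5220.

5220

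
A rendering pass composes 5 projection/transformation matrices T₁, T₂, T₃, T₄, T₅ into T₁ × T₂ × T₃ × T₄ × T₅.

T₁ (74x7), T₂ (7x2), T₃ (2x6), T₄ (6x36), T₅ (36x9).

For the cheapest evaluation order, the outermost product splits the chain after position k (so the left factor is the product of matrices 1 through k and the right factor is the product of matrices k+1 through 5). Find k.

2

Adjacent pairs: T₁T₂ = 74·7·2 = 1036; T₂T₃ = 7·2·6 = 84; T₃T₄ = 2·6·36 = 432; T₄T₅ = 6·36·9 = 1944.
Length 3: T₁..T₃: k=1: 0+84+74·7·6=3192; k=2: 1036+0+74·2·6=1924 → min 1924 | T₂..T₄: k=2: 0+432+7·2·36=936; k=3: 84+0+7·6·36=1596 → min 936 | T₃..T₅: k=3: 0+1944+2·6·9=2052; k=4: 432+0+2·36·9=1080 → min 1080.
Length 4: T₁..T₄: k=1: 0+936+74·7·36=19584; k=2: 1036+432+74·2·36=6796; k=3: 1924+0+74·6·36=17908 → min 6796 | T₂..T₅: k=2: 0+1080+7·2·9=1206; k=3: 84+1944+7·6·9=2406; k=4: 936+0+7·36·9=3204 → min 1206.
Top-level splits: k=1: (T₁..T₁)·(T₂..T₅) → 0+1206+74·7·9 = 5868; k=2: (T₁..T₂)·(T₃..T₅) → 1036+1080+74·2·9 = 3448; k=3: (T₁..T₃)·(T₄..T₅) → 1924+1944+74·6·9 = 7864; k=4: (T₁..T₄)·(T₅..T₅) → 6796+0+74·36·9 = 30772.
Best split is after T₂, i.e. k = 2.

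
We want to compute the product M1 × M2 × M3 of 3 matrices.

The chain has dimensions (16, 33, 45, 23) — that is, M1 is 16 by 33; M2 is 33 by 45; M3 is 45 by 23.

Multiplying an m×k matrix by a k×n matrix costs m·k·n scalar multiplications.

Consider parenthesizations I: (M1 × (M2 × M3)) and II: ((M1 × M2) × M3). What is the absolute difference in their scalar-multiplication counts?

Order I = (M1 × (M2 × M3)): (M2 × M3): 33×45 by 45×23 → 33×23, cost 33·45·23 = 34155; (M1 × (M2 × M3)): 16×33 by 33×23 → 16×23, cost 16·33·23 = 12144; cumulative 46299. Total 46299.
Order II = ((M1 × M2) × M3): (M1 × M2): 16×33 by 33×45 → 16×45, cost 16·33·45 = 23760; ((M1 × M2) × M3): 16×45 by 45×23 → 16×23, cost 16·45·23 = 16560; cumulative 40320. Total 40320.
Difference: |46299 − 40320| = 5979.

5979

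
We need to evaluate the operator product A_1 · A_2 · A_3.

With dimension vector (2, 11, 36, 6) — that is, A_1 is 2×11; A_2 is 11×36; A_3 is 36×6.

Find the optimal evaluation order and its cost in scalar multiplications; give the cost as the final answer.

(A_1 · (A_2 · A_3)): cost 2508.
((A_1 · A_2) · A_3): cost 1224.
Optimal: ((A_1 · A_2) · A_3) with cost 1224.

1224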